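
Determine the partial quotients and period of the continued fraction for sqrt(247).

[15; (1, 2, 1, 1, 9, 1, 9, 1, 1, 2, 1, 30)]

Write x_i = (sqrt(247) + m_i)/d_i with (m_0, d_0) = (0, 1). a_0 = floor(sqrt(247)) = 15, since 15^2 = 225 <= 247 < 256 = 16^2.
Iterate m_{i+1} = d_i*a_i - m_i, d_{i+1} = (247 - m_{i+1}^2)/d_i, a_{i+1} = floor((a_0 + m_{i+1})/d_{i+1}):
  m_1 = 1*15 - 0 = 15, d_1 = (247 - 15^2)/1 = 22/1 = 22, a_1 = floor((15 + 15)/22) = 1.
  m_2 = 22*1 - 15 = 7, d_2 = (247 - 7^2)/22 = 198/22 = 9, a_2 = floor((15 + 7)/9) = 2.
  m_3 = 9*2 - 7 = 11, d_3 = (247 - 11^2)/9 = 126/9 = 14, a_3 = floor((15 + 11)/14) = 1.
  m_4 = 14*1 - 11 = 3, d_4 = (247 - 3^2)/14 = 238/14 = 17, a_4 = floor((15 + 3)/17) = 1.
  m_5 = 17*1 - 3 = 14, d_5 = (247 - 14^2)/17 = 51/17 = 3, a_5 = floor((15 + 14)/3) = 9.
  m_6 = 3*9 - 14 = 13, d_6 = (247 - 13^2)/3 = 78/3 = 26, a_6 = floor((15 + 13)/26) = 1.
  m_7 = 26*1 - 13 = 13, d_7 = (247 - 13^2)/26 = 78/26 = 3, a_7 = floor((15 + 13)/3) = 9.
  m_8 = 3*9 - 13 = 14, d_8 = (247 - 14^2)/3 = 51/3 = 17, a_8 = floor((15 + 14)/17) = 1.
  m_9 = 17*1 - 14 = 3, d_9 = (247 - 3^2)/17 = 238/17 = 14, a_9 = floor((15 + 3)/14) = 1.
  m_10 = 14*1 - 3 = 11, d_10 = (247 - 11^2)/14 = 126/14 = 9, a_10 = floor((15 + 11)/9) = 2.
  m_11 = 9*2 - 11 = 7, d_11 = (247 - 7^2)/9 = 198/9 = 22, a_11 = floor((15 + 7)/22) = 1.
  m_12 = 22*1 - 7 = 15, d_12 = (247 - 15^2)/22 = 22/22 = 1, a_12 = floor((15 + 15)/1) = 30.
  m_13 = 1*30 - 15 = 15, d_13 = (247 - 15^2)/1 = 22/1 = 22: (m_13, d_13) = (m_1, d_1) = (15, 22), so from here the quotients repeat a_1, ..., a_12; the period length is 12.
Hence the expansion of sqrt(247) is a_0 = 15 followed by the repeating block 1, 2, 1, 1, 9, 1, 9, 1, 1, 2, 1, 30 (period 12).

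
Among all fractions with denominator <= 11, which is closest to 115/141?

Expand x = 115/141 as a continued fraction with the Euclidean algorithm:
  115 = 0*141 + 115, so a_0 = 0.
  141 = 1*115 + 26, so a_1 = 1.
  115 = 4*26 + 11, so a_2 = 4.
  26 = 2*11 + 4, so a_3 = 2.
  11 = 2*4 + 3, so a_4 = 2.
  4 = 1*3 + 1, so a_5 = 1.
  3 = 3*1 + 0, so a_6 = 3.
so x = [0; 1, 4, 2, 2, 1, 3].
Convergents (p_i = a_i*p_{i-1} + p_{i-2}, q_i = a_i*q_{i-1} + q_{i-2} with p_{-2}=0, p_{-1}=1, q_{-2}=1, q_{-1}=0), until the denominator exceeds 11:
  i=0: a_0=0, p_0 = 0*1 + 0 = 0, q_0 = 0*0 + 1 = 1.
  i=1: a_1=1, p_1 = 1*0 + 1 = 1, q_1 = 1*1 + 0 = 1.
  i=2: a_2=4, p_2 = 4*1 + 0 = 4, q_2 = 4*1 + 1 = 5.
  i=3: a_3=2, p_3 = 2*4 + 1 = 9, q_3 = 2*5 + 1 = 11.
  i=4: a_4=2, p_4 = 2*9 + 4 = 22, q_4 = 2*11 + 5 = 27.
q_4 = 27 > 11, so the last convergent with denominator <= 11 is p_3/q_3 = 9/11.
The closest fraction with denominator <= 11 is either p_3/q_3 or the intermediate fraction (k*p_3 + p_2)/(k*q_3 + q_2) with the largest k >= 1 whose denominator stays <= 11; these approach x as k grows, and every other convergent or intermediate fraction in range is farther away.
Largest k: floor((11 - q_2)/q_3) = floor((11 - 5)/11) = 0.
Since k = 0, no intermediate fraction beyond p_3/q_3 has denominator <= 11, so the convergent 9/11 is the closest (its error is |115*11 - 9*141|/(141*11) = 4/1551).

9/11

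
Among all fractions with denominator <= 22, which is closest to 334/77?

Expand x = 334/77 as a continued fraction with the Euclidean algorithm:
  334 = 4*77 + 26, so a_0 = 4.
  77 = 2*26 + 25, so a_1 = 2.
  26 = 1*25 + 1, so a_2 = 1.
  25 = 25*1 + 0, so a_3 = 25.
so x = [4; 2, 1, 25].
Convergents (p_i = a_i*p_{i-1} + p_{i-2}, q_i = a_i*q_{i-1} + q_{i-2} with p_{-2}=0, p_{-1}=1, q_{-2}=1, q_{-1}=0), until the denominator exceeds 22:
  i=0: a_0=4, p_0 = 4*1 + 0 = 4, q_0 = 4*0 + 1 = 1.
  i=1: a_1=2, p_1 = 2*4 + 1 = 9, q_1 = 2*1 + 0 = 2.
  i=2: a_2=1, p_2 = 1*9 + 4 = 13, q_2 = 1*2 + 1 = 3.
  i=3: a_3=25, p_3 = 25*13 + 9 = 334, q_3 = 25*3 + 2 = 77.
q_3 = 77 > 22, so the last convergent with denominator <= 22 is p_2/q_2 = 13/3.
The closest fraction with denominator <= 22 is either p_2/q_2 or the intermediate fraction (k*p_2 + p_1)/(k*q_2 + q_1) with the largest k >= 1 whose denominator stays <= 22; these approach x as k grows, and every other convergent or intermediate fraction in range is farther away.
Largest k: floor((22 - q_1)/q_2) = floor((22 - 2)/3) = 6.
That gives (6*13 + 9)/(6*3 + 2) = 87/20.
Compare the errors: |x - 13/3| = |334*3 - 13*77|/(77*3) = 1/231, and |x - 87/20| = |334*20 - 87*77|/(77*20) = 19/1540.
Cross-multiplying, 1*1540 = 1540 < 4389 = 19*231, so 1/231 is smaller: the convergent 13/3 is closer to x than 87/20.

13/3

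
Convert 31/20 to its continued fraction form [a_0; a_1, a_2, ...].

[1; 1, 1, 4, 2]

Run the Euclidean algorithm on 31 and 20; the successive quotients are the partial quotients a_0, a_1, ... (each step inverts the fractional part left over by the previous one):
  31 = 1*20 + 11, so a_0 = 1.
  20 = 1*11 + 9, so a_1 = 1.
  11 = 1*9 + 2, so a_2 = 1.
  9 = 4*2 + 1, so a_3 = 4.
  2 = 2*1 + 0, so a_4 = 2.
The remainder reaches 0 after 5 divisions, so the expansion has 5 partial quotients, read off in order.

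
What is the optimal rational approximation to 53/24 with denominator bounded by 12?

Expand x = 53/24 as a continued fraction with the Euclidean algorithm:
  53 = 2*24 + 5, so a_0 = 2.
  24 = 4*5 + 4, so a_1 = 4.
  5 = 1*4 + 1, so a_2 = 1.
  4 = 4*1 + 0, so a_3 = 4.
so x = [2; 4, 1, 4].
Convergents (p_i = a_i*p_{i-1} + p_{i-2}, q_i = a_i*q_{i-1} + q_{i-2} with p_{-2}=0, p_{-1}=1, q_{-2}=1, q_{-1}=0), until the denominator exceeds 12:
  i=0: a_0=2, p_0 = 2*1 + 0 = 2, q_0 = 2*0 + 1 = 1.
  i=1: a_1=4, p_1 = 4*2 + 1 = 9, q_1 = 4*1 + 0 = 4.
  i=2: a_2=1, p_2 = 1*9 + 2 = 11, q_2 = 1*4 + 1 = 5.
  i=3: a_3=4, p_3 = 4*11 + 9 = 53, q_3 = 4*5 + 4 = 24.
q_3 = 24 > 12, so the last convergent with denominator <= 12 is p_2/q_2 = 11/5.
The closest fraction with denominator <= 12 is either p_2/q_2 or the intermediate fraction (k*p_2 + p_1)/(k*q_2 + q_1) with the largest k >= 1 whose denominator stays <= 12; these approach x as k grows, and every other convergent or intermediate fraction in range is farther away.
Largest k: floor((12 - q_1)/q_2) = floor((12 - 4)/5) = 1.
That gives (1*11 + 9)/(1*5 + 4) = 20/9.
Compare the errors: |x - 11/5| = |53*5 - 11*24|/(24*5) = 1/120, and |x - 20/9| = |53*9 - 20*24|/(24*9) = 3/216.
Cross-multiplying, 1*216 = 216 < 360 = 3*120, so 1/120 is smaller: the convergent 11/5 is closer to x than 20/9.

11/5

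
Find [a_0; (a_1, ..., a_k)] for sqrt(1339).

[36; (1, 1, 2, 4, 1, 4, 1, 4, 2, 1, 1, 72)]

Write x_i = (sqrt(1339) + m_i)/d_i with (m_0, d_0) = (0, 1). a_0 = floor(sqrt(1339)) = 36, since 36^2 = 1296 <= 1339 < 1369 = 37^2.
Iterate m_{i+1} = d_i*a_i - m_i, d_{i+1} = (1339 - m_{i+1}^2)/d_i, a_{i+1} = floor((a_0 + m_{i+1})/d_{i+1}):
  m_1 = 1*36 - 0 = 36, d_1 = (1339 - 36^2)/1 = 43/1 = 43, a_1 = floor((36 + 36)/43) = 1.
  m_2 = 43*1 - 36 = 7, d_2 = (1339 - 7^2)/43 = 1290/43 = 30, a_2 = floor((36 + 7)/30) = 1.
  m_3 = 30*1 - 7 = 23, d_3 = (1339 - 23^2)/30 = 810/30 = 27, a_3 = floor((36 + 23)/27) = 2.
  m_4 = 27*2 - 23 = 31, d_4 = (1339 - 31^2)/27 = 378/27 = 14, a_4 = floor((36 + 31)/14) = 4.
  m_5 = 14*4 - 31 = 25, d_5 = (1339 - 25^2)/14 = 714/14 = 51, a_5 = floor((36 + 25)/51) = 1.
  m_6 = 51*1 - 25 = 26, d_6 = (1339 - 26^2)/51 = 663/51 = 13, a_6 = floor((36 + 26)/13) = 4.
  m_7 = 13*4 - 26 = 26, d_7 = (1339 - 26^2)/13 = 663/13 = 51, a_7 = floor((36 + 26)/51) = 1.
  m_8 = 51*1 - 26 = 25, d_8 = (1339 - 25^2)/51 = 714/51 = 14, a_8 = floor((36 + 25)/14) = 4.
  m_9 = 14*4 - 25 = 31, d_9 = (1339 - 31^2)/14 = 378/14 = 27, a_9 = floor((36 + 31)/27) = 2.
  m_10 = 27*2 - 31 = 23, d_10 = (1339 - 23^2)/27 = 810/27 = 30, a_10 = floor((36 + 23)/30) = 1.
  m_11 = 30*1 - 23 = 7, d_11 = (1339 - 7^2)/30 = 1290/30 = 43, a_11 = floor((36 + 7)/43) = 1.
  m_12 = 43*1 - 7 = 36, d_12 = (1339 - 36^2)/43 = 43/43 = 1, a_12 = floor((36 + 36)/1) = 72.
  m_13 = 1*72 - 36 = 36, d_13 = (1339 - 36^2)/1 = 43/1 = 43: (m_13, d_13) = (m_1, d_1) = (36, 43), so from here the quotients repeat a_1, ..., a_12; the period length is 12.
Hence the expansion of sqrt(1339) is a_0 = 36 followed by the repeating block 1, 1, 2, 4, 1, 4, 1, 4, 2, 1, 1, 72 (period 12).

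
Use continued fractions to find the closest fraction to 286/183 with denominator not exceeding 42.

25/16

Expand x = 286/183 as a continued fraction with the Euclidean algorithm:
  286 = 1*183 + 103, so a_0 = 1.
  183 = 1*103 + 80, so a_1 = 1.
  103 = 1*80 + 23, so a_2 = 1.
  80 = 3*23 + 11, so a_3 = 3.
  23 = 2*11 + 1, so a_4 = 2.
  11 = 11*1 + 0, so a_5 = 11.
so x = [1; 1, 1, 3, 2, 11].
Convergents (p_i = a_i*p_{i-1} + p_{i-2}, q_i = a_i*q_{i-1} + q_{i-2} with p_{-2}=0, p_{-1}=1, q_{-2}=1, q_{-1}=0), until the denominator exceeds 42:
  i=0: a_0=1, p_0 = 1*1 + 0 = 1, q_0 = 1*0 + 1 = 1.
  i=1: a_1=1, p_1 = 1*1 + 1 = 2, q_1 = 1*1 + 0 = 1.
  i=2: a_2=1, p_2 = 1*2 + 1 = 3, q_2 = 1*1 + 1 = 2.
  i=3: a_3=3, p_3 = 3*3 + 2 = 11, q_3 = 3*2 + 1 = 7.
  i=4: a_4=2, p_4 = 2*11 + 3 = 25, q_4 = 2*7 + 2 = 16.
  i=5: a_5=11, p_5 = 11*25 + 11 = 286, q_5 = 11*16 + 7 = 183.
q_5 = 183 > 42, so the last convergent with denominator <= 42 is p_4/q_4 = 25/16.
The closest fraction with denominator <= 42 is either p_4/q_4 or the intermediate fraction (k*p_4 + p_3)/(k*q_4 + q_3) with the largest k >= 1 whose denominator stays <= 42; these approach x as k grows, and every other convergent or intermediate fraction in range is farther away.
Largest k: floor((42 - q_3)/q_4) = floor((42 - 7)/16) = 2.
That gives (2*25 + 11)/(2*16 + 7) = 61/39.
Compare the errors: |x - 25/16| = |286*16 - 25*183|/(183*16) = 1/2928, and |x - 61/39| = |286*39 - 61*183|/(183*39) = 9/7137.
Cross-multiplying, 1*7137 = 7137 < 26352 = 9*2928, so 1/2928 is smaller: the convergent 25/16 is closer to x than 61/39.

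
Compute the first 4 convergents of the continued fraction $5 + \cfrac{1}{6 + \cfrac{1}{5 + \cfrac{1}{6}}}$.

Using the convergent recurrence p_i = a_i*p_{i-1} + p_{i-2}, q_i = a_i*q_{i-1} + q_{i-2} with p_{-2}=0, p_{-1}=1, q_{-2}=1, q_{-1}=0:
  i=0: a_0=5, p_0 = 5*1 + 0 = 5, q_0 = 5*0 + 1 = 1.
  i=1: a_1=6, p_1 = 6*5 + 1 = 31, q_1 = 6*1 + 0 = 6.
  i=2: a_2=5, p_2 = 5*31 + 5 = 160, q_2 = 5*6 + 1 = 31.
  i=3: a_3=6, p_3 = 6*160 + 31 = 991, q_3 = 6*31 + 6 = 192.

5/1, 31/6, 160/31, 991/192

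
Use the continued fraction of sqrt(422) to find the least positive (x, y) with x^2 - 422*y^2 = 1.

(x, y) = (7022501, 341850)

First expand sqrt(422) as a continued fraction. With x_i = (sqrt(422) + m_i)/d_i and (m_0, d_0) = (0, 1): a_0 = floor(sqrt(422)) = 20, since 20^2 = 400 <= 422 < 441 = 21^2.
Iterate m_{i+1} = d_i*a_i - m_i, d_{i+1} = (422 - m_{i+1}^2)/d_i, a_{i+1} = floor((a_0 + m_{i+1})/d_{i+1}):
  m_1 = 1*20 - 0 = 20, d_1 = (422 - 20^2)/1 = 22/1 = 22, a_1 = floor((20 + 20)/22) = 1.
  m_2 = 22*1 - 20 = 2, d_2 = (422 - 2^2)/22 = 418/22 = 19, a_2 = floor((20 + 2)/19) = 1.
  m_3 = 19*1 - 2 = 17, d_3 = (422 - 17^2)/19 = 133/19 = 7, a_3 = floor((20 + 17)/7) = 5.
  m_4 = 7*5 - 17 = 18, d_4 = (422 - 18^2)/7 = 98/7 = 14, a_4 = floor((20 + 18)/14) = 2.
  m_5 = 14*2 - 18 = 10, d_5 = (422 - 10^2)/14 = 322/14 = 23, a_5 = floor((20 + 10)/23) = 1.
  m_6 = 23*1 - 10 = 13, d_6 = (422 - 13^2)/23 = 253/23 = 11, a_6 = floor((20 + 13)/11) = 3.
  m_7 = 11*3 - 13 = 20, d_7 = (422 - 20^2)/11 = 22/11 = 2, a_7 = floor((20 + 20)/2) = 20.
  m_8 = 2*20 - 20 = 20, d_8 = (422 - 20^2)/2 = 22/2 = 11, a_8 = floor((20 + 20)/11) = 3.
  m_9 = 11*3 - 20 = 13, d_9 = (422 - 13^2)/11 = 253/11 = 23, a_9 = floor((20 + 13)/23) = 1.
  m_10 = 23*1 - 13 = 10, d_10 = (422 - 10^2)/23 = 322/23 = 14, a_10 = floor((20 + 10)/14) = 2.
  m_11 = 14*2 - 10 = 18, d_11 = (422 - 18^2)/14 = 98/14 = 7, a_11 = floor((20 + 18)/7) = 5.
  m_12 = 7*5 - 18 = 17, d_12 = (422 - 17^2)/7 = 133/7 = 19, a_12 = floor((20 + 17)/19) = 1.
  m_13 = 19*1 - 17 = 2, d_13 = (422 - 2^2)/19 = 418/19 = 22, a_13 = floor((20 + 2)/22) = 1.
  m_14 = 22*1 - 2 = 20, d_14 = (422 - 20^2)/22 = 22/22 = 1, a_14 = floor((20 + 20)/1) = 40.
  m_15 = 1*40 - 20 = 20, d_15 = (422 - 20^2)/1 = 22/1 = 22: (m_15, d_15) = (m_1, d_1) = (20, 22), so from here the quotients repeat a_1, ..., a_14; the period length is 14.
So sqrt(422) = [20; (1, 1, 5, 2, 1, 3, 20, 3, 1, 2, 5, 1, 1, 40)] with period length k = 14.
k is even, so the fundamental solution of x^2 - 422y^2 = 1 is (p_{k-1}, q_{k-1}) = (p_13, q_13); compute convergents through index 13.
Convergents (p_i = a_i*p_{i-1} + p_{i-2}, q_i = a_i*q_{i-1} + q_{i-2} with p_{-2}=0, p_{-1}=1, q_{-2}=1, q_{-1}=0):
  i=0: a_0=20, p_0 = 20*1 + 0 = 20, q_0 = 20*0 + 1 = 1.
  i=1: a_1=1, p_1 = 1*20 + 1 = 21, q_1 = 1*1 + 0 = 1.
  i=2: a_2=1, p_2 = 1*21 + 20 = 41, q_2 = 1*1 + 1 = 2.
  i=3: a_3=5, p_3 = 5*41 + 21 = 226, q_3 = 5*2 + 1 = 11.
  i=4: a_4=2, p_4 = 2*226 + 41 = 493, q_4 = 2*11 + 2 = 24.
  i=5: a_5=1, p_5 = 1*493 + 226 = 719, q_5 = 1*24 + 11 = 35.
  i=6: a_6=3, p_6 = 3*719 + 493 = 2650, q_6 = 3*35 + 24 = 129.
  i=7: a_7=20, p_7 = 20*2650 + 719 = 53719, q_7 = 20*129 + 35 = 2615.
  i=8: a_8=3, p_8 = 3*53719 + 2650 = 163807, q_8 = 3*2615 + 129 = 7974.
  i=9: a_9=1, p_9 = 1*163807 + 53719 = 217526, q_9 = 1*7974 + 2615 = 10589.
  i=10: a_10=2, p_10 = 2*217526 + 163807 = 598859, q_10 = 2*10589 + 7974 = 29152.
  i=11: a_11=5, p_11 = 5*598859 + 217526 = 3211821, q_11 = 5*29152 + 10589 = 156349.
  i=12: a_12=1, p_12 = 1*3211821 + 598859 = 3810680, q_12 = 1*156349 + 29152 = 185501.
  i=13: a_13=1, p_13 = 1*3810680 + 3211821 = 7022501, q_13 = 1*185501 + 156349 = 341850.
Check: 7022501^2 - 422*341850^2 = 49315520295001 - 49315520295000 = 1, so (x, y) = (7022501, 341850) solves the equation, and by the theorem it is the least positive solution.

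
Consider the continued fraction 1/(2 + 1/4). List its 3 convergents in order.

Using the convergent recurrence p_i = a_i*p_{i-1} + p_{i-2}, q_i = a_i*q_{i-1} + q_{i-2} with p_{-2}=0, p_{-1}=1, q_{-2}=1, q_{-1}=0:
  i=0: a_0=0, p_0 = 0*1 + 0 = 0, q_0 = 0*0 + 1 = 1.
  i=1: a_1=2, p_1 = 2*0 + 1 = 1, q_1 = 2*1 + 0 = 2.
  i=2: a_2=4, p_2 = 4*1 + 0 = 4, q_2 = 4*2 + 1 = 9.

0/1, 1/2, 4/9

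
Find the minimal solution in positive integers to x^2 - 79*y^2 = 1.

First expand sqrt(79) as a continued fraction. With x_i = (sqrt(79) + m_i)/d_i and (m_0, d_0) = (0, 1): a_0 = floor(sqrt(79)) = 8, since 8^2 = 64 <= 79 < 81 = 9^2.
Iterate m_{i+1} = d_i*a_i - m_i, d_{i+1} = (79 - m_{i+1}^2)/d_i, a_{i+1} = floor((a_0 + m_{i+1})/d_{i+1}):
  m_1 = 1*8 - 0 = 8, d_1 = (79 - 8^2)/1 = 15/1 = 15, a_1 = floor((8 + 8)/15) = 1.
  m_2 = 15*1 - 8 = 7, d_2 = (79 - 7^2)/15 = 30/15 = 2, a_2 = floor((8 + 7)/2) = 7.
  m_3 = 2*7 - 7 = 7, d_3 = (79 - 7^2)/2 = 30/2 = 15, a_3 = floor((8 + 7)/15) = 1.
  m_4 = 15*1 - 7 = 8, d_4 = (79 - 8^2)/15 = 15/15 = 1, a_4 = floor((8 + 8)/1) = 16.
  m_5 = 1*16 - 8 = 8, d_5 = (79 - 8^2)/1 = 15/1 = 15: (m_5, d_5) = (m_1, d_1) = (8, 15), so from here the quotients repeat a_1, ..., a_4; the period length is 4.
So sqrt(79) = [8; (1, 7, 1, 16)] with period length k = 4.
k is even, so the fundamental solution of x^2 - 79y^2 = 1 is (p_{k-1}, q_{k-1}) = (p_3, q_3); compute convergents through index 3.
Convergents (p_i = a_i*p_{i-1} + p_{i-2}, q_i = a_i*q_{i-1} + q_{i-2} with p_{-2}=0, p_{-1}=1, q_{-2}=1, q_{-1}=0):
  i=0: a_0=8, p_0 = 8*1 + 0 = 8, q_0 = 8*0 + 1 = 1.
  i=1: a_1=1, p_1 = 1*8 + 1 = 9, q_1 = 1*1 + 0 = 1.
  i=2: a_2=7, p_2 = 7*9 + 8 = 71, q_2 = 7*1 + 1 = 8.
  i=3: a_3=1, p_3 = 1*71 + 9 = 80, q_3 = 1*8 + 1 = 9.
Check: 80^2 - 79*9^2 = 6400 - 6399 = 1, so (x, y) = (80, 9) solves the equation, and by the theorem it is the least positive solution.

(x, y) = (80, 9)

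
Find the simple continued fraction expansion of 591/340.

Run the Euclidean algorithm on 591 and 340; the successive quotients are the partial quotients a_0, a_1, ... (each step inverts the fractional part left over by the previous one):
  591 = 1*340 + 251, so a_0 = 1.
  340 = 1*251 + 89, so a_1 = 1.
  251 = 2*89 + 73, so a_2 = 2.
  89 = 1*73 + 16, so a_3 = 1.
  73 = 4*16 + 9, so a_4 = 4.
  16 = 1*9 + 7, so a_5 = 1.
  9 = 1*7 + 2, so a_6 = 1.
  7 = 3*2 + 1, so a_7 = 3.
  2 = 2*1 + 0, so a_8 = 2.
The remainder reaches 0 after 9 divisions, so the expansion has 9 partial quotients, read off in order.

[1; 1, 2, 1, 4, 1, 1, 3, 2]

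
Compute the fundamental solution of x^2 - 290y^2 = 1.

First expand sqrt(290) as a continued fraction. With x_i = (sqrt(290) + m_i)/d_i and (m_0, d_0) = (0, 1): a_0 = floor(sqrt(290)) = 17, since 17^2 = 289 <= 290 < 324 = 18^2.
Iterate m_{i+1} = d_i*a_i - m_i, d_{i+1} = (290 - m_{i+1}^2)/d_i, a_{i+1} = floor((a_0 + m_{i+1})/d_{i+1}):
  m_1 = 1*17 - 0 = 17, d_1 = (290 - 17^2)/1 = 1/1 = 1, a_1 = floor((17 + 17)/1) = 34.
  m_2 = 1*34 - 17 = 17, d_2 = (290 - 17^2)/1 = 1/1 = 1: (m_2, d_2) = (m_1, d_1) = (17, 1), so from here the quotient a_1 repeats; the period length is 1.
So sqrt(290) = [17; (34)] with period length k = 1.
k is odd, so (p_{k-1}, q_{k-1}) only solves x^2 - 290y^2 = -1 and the fundamental solution of x^2 - 290y^2 = 1 is (p_{2k-1}, q_{2k-1}) = (p_1, q_1); compute convergents through index 1, running through the period twice.
Convergents (p_i = a_i*p_{i-1} + p_{i-2}, q_i = a_i*q_{i-1} + q_{i-2} with p_{-2}=0, p_{-1}=1, q_{-2}=1, q_{-1}=0):
  i=0: a_0=17, p_0 = 17*1 + 0 = 17, q_0 = 17*0 + 1 = 1.
  i=1: a_1=34, p_1 = 34*17 + 1 = 579, q_1 = 34*1 + 0 = 34.
Indeed p_0^2 - 290*q_0^2 = 289 - 290 = -1, not +1.
Check: 579^2 - 290*34^2 = 335241 - 335240 = 1, so (x, y) = (579, 34) solves the equation, and by the theorem it is the least positive solution.

(x, y) = (579, 34)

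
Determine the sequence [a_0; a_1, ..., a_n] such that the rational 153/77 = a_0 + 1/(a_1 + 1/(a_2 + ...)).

[1; 1, 76]

Run the Euclidean algorithm on 153 and 77; the successive quotients are the partial quotients a_0, a_1, ... (each step inverts the fractional part left over by the previous one):
  153 = 1*77 + 76, so a_0 = 1.
  77 = 1*76 + 1, so a_1 = 1.
  76 = 76*1 + 0, so a_2 = 76.
The remainder reaches 0 after 3 divisions, so the expansion has 3 partial quotients, read off in order.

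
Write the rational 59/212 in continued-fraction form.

[0; 3, 1, 1, 2, 5, 2]

Run the Euclidean algorithm on 59 and 212; the successive quotients are the partial quotients a_0, a_1, ... (each step inverts the fractional part left over by the previous one):
  59 = 0*212 + 59, so a_0 = 0.
  212 = 3*59 + 35, so a_1 = 3.
  59 = 1*35 + 24, so a_2 = 1.
  35 = 1*24 + 11, so a_3 = 1.
  24 = 2*11 + 2, so a_4 = 2.
  11 = 5*2 + 1, so a_5 = 5.
  2 = 2*1 + 0, so a_6 = 2.
The remainder reaches 0 after 7 divisions, so the expansion has 7 partial quotients, read off in order.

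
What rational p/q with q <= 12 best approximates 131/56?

7/3

Expand x = 131/56 as a continued fraction with the Euclidean algorithm:
  131 = 2*56 + 19, so a_0 = 2.
  56 = 2*19 + 18, so a_1 = 2.
  19 = 1*18 + 1, so a_2 = 1.
  18 = 18*1 + 0, so a_3 = 18.
so x = [2; 2, 1, 18].
Convergents (p_i = a_i*p_{i-1} + p_{i-2}, q_i = a_i*q_{i-1} + q_{i-2} with p_{-2}=0, p_{-1}=1, q_{-2}=1, q_{-1}=0), until the denominator exceeds 12:
  i=0: a_0=2, p_0 = 2*1 + 0 = 2, q_0 = 2*0 + 1 = 1.
  i=1: a_1=2, p_1 = 2*2 + 1 = 5, q_1 = 2*1 + 0 = 2.
  i=2: a_2=1, p_2 = 1*5 + 2 = 7, q_2 = 1*2 + 1 = 3.
  i=3: a_3=18, p_3 = 18*7 + 5 = 131, q_3 = 18*3 + 2 = 56.
q_3 = 56 > 12, so the last convergent with denominator <= 12 is p_2/q_2 = 7/3.
The closest fraction with denominator <= 12 is either p_2/q_2 or the intermediate fraction (k*p_2 + p_1)/(k*q_2 + q_1) with the largest k >= 1 whose denominator stays <= 12; these approach x as k grows, and every other convergent or intermediate fraction in range is farther away.
Largest k: floor((12 - q_1)/q_2) = floor((12 - 2)/3) = 3.
That gives (3*7 + 5)/(3*3 + 2) = 26/11.
Compare the errors: |x - 7/3| = |131*3 - 7*56|/(56*3) = 1/168, and |x - 26/11| = |131*11 - 26*56|/(56*11) = 15/616.
Cross-multiplying, 1*616 = 616 < 2520 = 15*168, so 1/168 is smaller: the convergent 7/3 is closer to x than 26/11.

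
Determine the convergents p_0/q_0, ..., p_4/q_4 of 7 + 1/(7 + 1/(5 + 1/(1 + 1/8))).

7/1, 50/7, 257/36, 307/43, 2713/380

Using the convergent recurrence p_i = a_i*p_{i-1} + p_{i-2}, q_i = a_i*q_{i-1} + q_{i-2} with p_{-2}=0, p_{-1}=1, q_{-2}=1, q_{-1}=0:
  i=0: a_0=7, p_0 = 7*1 + 0 = 7, q_0 = 7*0 + 1 = 1.
  i=1: a_1=7, p_1 = 7*7 + 1 = 50, q_1 = 7*1 + 0 = 7.
  i=2: a_2=5, p_2 = 5*50 + 7 = 257, q_2 = 5*7 + 1 = 36.
  i=3: a_3=1, p_3 = 1*257 + 50 = 307, q_3 = 1*36 + 7 = 43.
  i=4: a_4=8, p_4 = 8*307 + 257 = 2713, q_4 = 8*43 + 36 = 380.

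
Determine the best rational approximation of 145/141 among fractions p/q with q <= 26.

Expand x = 145/141 as a continued fraction with the Euclidean algorithm:
  145 = 1*141 + 4, so a_0 = 1.
  141 = 35*4 + 1, so a_1 = 35.
  4 = 4*1 + 0, so a_2 = 4.
so x = [1; 35, 4].
Convergents (p_i = a_i*p_{i-1} + p_{i-2}, q_i = a_i*q_{i-1} + q_{i-2} with p_{-2}=0, p_{-1}=1, q_{-2}=1, q_{-1}=0), until the denominator exceeds 26:
  i=0: a_0=1, p_0 = 1*1 + 0 = 1, q_0 = 1*0 + 1 = 1.
  i=1: a_1=35, p_1 = 35*1 + 1 = 36, q_1 = 35*1 + 0 = 35.
q_1 = 35 > 26, so the last convergent with denominator <= 26 is p_0/q_0 = 1/1.
The closest fraction with denominator <= 26 is either p_0/q_0 or the intermediate fraction (k*p_0 + p_{-1})/(k*q_0 + q_{-1}) with the largest k >= 1 whose denominator stays <= 26; these approach x as k grows, and every other convergent or intermediate fraction in range is farther away.
Largest k: floor((26 - q_{-1})/q_0) = floor((26 - 0)/1) = 26 (using the seeds p_{-1} = 1, q_{-1} = 0).
That gives (26*1 + 1)/(26*1 + 0) = 27/26.
Compare the errors: |x - 1/1| = |145*1 - 1*141|/(141*1) = 4/141, and |x - 27/26| = |145*26 - 27*141|/(141*26) = 37/3666.
Cross-multiplying, 37*141 = 5217 < 14664 = 4*3666, so 37/3666 is smaller: the intermediate fraction 27/26 is closer to x than 1/1.

27/26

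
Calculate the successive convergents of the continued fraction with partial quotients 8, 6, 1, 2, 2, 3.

Using the convergent recurrence p_i = a_i*p_{i-1} + p_{i-2}, q_i = a_i*q_{i-1} + q_{i-2} with p_{-2}=0, p_{-1}=1, q_{-2}=1, q_{-1}=0:
  i=0: a_0=8, p_0 = 8*1 + 0 = 8, q_0 = 8*0 + 1 = 1.
  i=1: a_1=6, p_1 = 6*8 + 1 = 49, q_1 = 6*1 + 0 = 6.
  i=2: a_2=1, p_2 = 1*49 + 8 = 57, q_2 = 1*6 + 1 = 7.
  i=3: a_3=2, p_3 = 2*57 + 49 = 163, q_3 = 2*7 + 6 = 20.
  i=4: a_4=2, p_4 = 2*163 + 57 = 383, q_4 = 2*20 + 7 = 47.
  i=5: a_5=3, p_5 = 3*383 + 163 = 1312, q_5 = 3*47 + 20 = 161.

8/1, 49/6, 57/7, 163/20, 383/47, 1312/161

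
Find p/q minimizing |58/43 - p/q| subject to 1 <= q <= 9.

4/3

Expand x = 58/43 as a continued fraction with the Euclidean algorithm:
  58 = 1*43 + 15, so a_0 = 1.
  43 = 2*15 + 13, so a_1 = 2.
  15 = 1*13 + 2, so a_2 = 1.
  13 = 6*2 + 1, so a_3 = 6.
  2 = 2*1 + 0, so a_4 = 2.
so x = [1; 2, 1, 6, 2].
Convergents (p_i = a_i*p_{i-1} + p_{i-2}, q_i = a_i*q_{i-1} + q_{i-2} with p_{-2}=0, p_{-1}=1, q_{-2}=1, q_{-1}=0), until the denominator exceeds 9:
  i=0: a_0=1, p_0 = 1*1 + 0 = 1, q_0 = 1*0 + 1 = 1.
  i=1: a_1=2, p_1 = 2*1 + 1 = 3, q_1 = 2*1 + 0 = 2.
  i=2: a_2=1, p_2 = 1*3 + 1 = 4, q_2 = 1*2 + 1 = 3.
  i=3: a_3=6, p_3 = 6*4 + 3 = 27, q_3 = 6*3 + 2 = 20.
q_3 = 20 > 9, so the last convergent with denominator <= 9 is p_2/q_2 = 4/3.
The closest fraction with denominator <= 9 is either p_2/q_2 or the intermediate fraction (k*p_2 + p_1)/(k*q_2 + q_1) with the largest k >= 1 whose denominator stays <= 9; these approach x as k grows, and every other convergent or intermediate fraction in range is farther away.
Largest k: floor((9 - q_1)/q_2) = floor((9 - 2)/3) = 2.
That gives (2*4 + 3)/(2*3 + 2) = 11/8.
Compare the errors: |x - 4/3| = |58*3 - 4*43|/(43*3) = 2/129, and |x - 11/8| = |58*8 - 11*43|/(43*8) = 9/344.
Cross-multiplying, 2*344 = 688 < 1161 = 9*129, so 2/129 is smaller: the convergent 4/3 is closer to x than 11/8.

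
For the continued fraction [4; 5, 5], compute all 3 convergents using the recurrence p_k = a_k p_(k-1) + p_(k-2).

4/1, 21/5, 109/26

Using the convergent recurrence p_i = a_i*p_{i-1} + p_{i-2}, q_i = a_i*q_{i-1} + q_{i-2} with p_{-2}=0, p_{-1}=1, q_{-2}=1, q_{-1}=0:
  i=0: a_0=4, p_0 = 4*1 + 0 = 4, q_0 = 4*0 + 1 = 1.
  i=1: a_1=5, p_1 = 5*4 + 1 = 21, q_1 = 5*1 + 0 = 5.
  i=2: a_2=5, p_2 = 5*21 + 4 = 109, q_2 = 5*5 + 1 = 26.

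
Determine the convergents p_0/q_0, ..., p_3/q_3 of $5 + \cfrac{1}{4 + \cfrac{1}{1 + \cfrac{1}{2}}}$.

5/1, 21/4, 26/5, 73/14

Using the convergent recurrence p_i = a_i*p_{i-1} + p_{i-2}, q_i = a_i*q_{i-1} + q_{i-2} with p_{-2}=0, p_{-1}=1, q_{-2}=1, q_{-1}=0:
  i=0: a_0=5, p_0 = 5*1 + 0 = 5, q_0 = 5*0 + 1 = 1.
  i=1: a_1=4, p_1 = 4*5 + 1 = 21, q_1 = 4*1 + 0 = 4.
  i=2: a_2=1, p_2 = 1*21 + 5 = 26, q_2 = 1*4 + 1 = 5.
  i=3: a_3=2, p_3 = 2*26 + 21 = 73, q_3 = 2*5 + 4 = 14.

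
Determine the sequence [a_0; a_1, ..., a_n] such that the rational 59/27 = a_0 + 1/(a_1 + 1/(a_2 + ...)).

Run the Euclidean algorithm on 59 and 27; the successive quotients are the partial quotients a_0, a_1, ... (each step inverts the fractional part left over by the previous one):
  59 = 2*27 + 5, so a_0 = 2.
  27 = 5*5 + 2, so a_1 = 5.
  5 = 2*2 + 1, so a_2 = 2.
  2 = 2*1 + 0, so a_3 = 2.
The remainder reaches 0 after 4 divisions, so the expansion has 4 partial quotients, read off in order.

[2; 5, 2, 2]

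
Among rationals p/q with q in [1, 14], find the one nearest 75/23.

Expand x = 75/23 as a continued fraction with the Euclidean algorithm:
  75 = 3*23 + 6, so a_0 = 3.
  23 = 3*6 + 5, so a_1 = 3.
  6 = 1*5 + 1, so a_2 = 1.
  5 = 5*1 + 0, so a_3 = 5.
so x = [3; 3, 1, 5].
Convergents (p_i = a_i*p_{i-1} + p_{i-2}, q_i = a_i*q_{i-1} + q_{i-2} with p_{-2}=0, p_{-1}=1, q_{-2}=1, q_{-1}=0), until the denominator exceeds 14:
  i=0: a_0=3, p_0 = 3*1 + 0 = 3, q_0 = 3*0 + 1 = 1.
  i=1: a_1=3, p_1 = 3*3 + 1 = 10, q_1 = 3*1 + 0 = 3.
  i=2: a_2=1, p_2 = 1*10 + 3 = 13, q_2 = 1*3 + 1 = 4.
  i=3: a_3=5, p_3 = 5*13 + 10 = 75, q_3 = 5*4 + 3 = 23.
q_3 = 23 > 14, so the last convergent with denominator <= 14 is p_2/q_2 = 13/4.
The closest fraction with denominator <= 14 is either p_2/q_2 or the intermediate fraction (k*p_2 + p_1)/(k*q_2 + q_1) with the largest k >= 1 whose denominator stays <= 14; these approach x as k grows, and every other convergent or intermediate fraction in range is farther away.
Largest k: floor((14 - q_1)/q_2) = floor((14 - 3)/4) = 2.
That gives (2*13 + 10)/(2*4 + 3) = 36/11.
Compare the errors: |x - 13/4| = |75*4 - 13*23|/(23*4) = 1/92, and |x - 36/11| = |75*11 - 36*23|/(23*11) = 3/253.
Cross-multiplying, 1*253 = 253 < 276 = 3*92, so 1/92 is smaller: the convergent 13/4 is closer to x than 36/11.

13/4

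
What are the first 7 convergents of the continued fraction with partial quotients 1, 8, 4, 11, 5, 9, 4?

Using the convergent recurrence p_i = a_i*p_{i-1} + p_{i-2}, q_i = a_i*q_{i-1} + q_{i-2} with p_{-2}=0, p_{-1}=1, q_{-2}=1, q_{-1}=0:
  i=0: a_0=1, p_0 = 1*1 + 0 = 1, q_0 = 1*0 + 1 = 1.
  i=1: a_1=8, p_1 = 8*1 + 1 = 9, q_1 = 8*1 + 0 = 8.
  i=2: a_2=4, p_2 = 4*9 + 1 = 37, q_2 = 4*8 + 1 = 33.
  i=3: a_3=11, p_3 = 11*37 + 9 = 416, q_3 = 11*33 + 8 = 371.
  i=4: a_4=5, p_4 = 5*416 + 37 = 2117, q_4 = 5*371 + 33 = 1888.
  i=5: a_5=9, p_5 = 9*2117 + 416 = 19469, q_5 = 9*1888 + 371 = 17363.
  i=6: a_6=4, p_6 = 4*19469 + 2117 = 79993, q_6 = 4*17363 + 1888 = 71340.

1/1, 9/8, 37/33, 416/371, 2117/1888, 19469/17363, 79993/71340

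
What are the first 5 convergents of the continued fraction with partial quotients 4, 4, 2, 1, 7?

Using the convergent recurrence p_i = a_i*p_{i-1} + p_{i-2}, q_i = a_i*q_{i-1} + q_{i-2} with p_{-2}=0, p_{-1}=1, q_{-2}=1, q_{-1}=0:
  i=0: a_0=4, p_0 = 4*1 + 0 = 4, q_0 = 4*0 + 1 = 1.
  i=1: a_1=4, p_1 = 4*4 + 1 = 17, q_1 = 4*1 + 0 = 4.
  i=2: a_2=2, p_2 = 2*17 + 4 = 38, q_2 = 2*4 + 1 = 9.
  i=3: a_3=1, p_3 = 1*38 + 17 = 55, q_3 = 1*9 + 4 = 13.
  i=4: a_4=7, p_4 = 7*55 + 38 = 423, q_4 = 7*13 + 9 = 100.

4/1, 17/4, 38/9, 55/13, 423/100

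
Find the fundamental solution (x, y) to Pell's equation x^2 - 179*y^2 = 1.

(x, y) = (4190210, 313191)

First expand sqrt(179) as a continued fraction. With x_i = (sqrt(179) + m_i)/d_i and (m_0, d_0) = (0, 1): a_0 = floor(sqrt(179)) = 13, since 13^2 = 169 <= 179 < 196 = 14^2.
Iterate m_{i+1} = d_i*a_i - m_i, d_{i+1} = (179 - m_{i+1}^2)/d_i, a_{i+1} = floor((a_0 + m_{i+1})/d_{i+1}):
  m_1 = 1*13 - 0 = 13, d_1 = (179 - 13^2)/1 = 10/1 = 10, a_1 = floor((13 + 13)/10) = 2.
  m_2 = 10*2 - 13 = 7, d_2 = (179 - 7^2)/10 = 130/10 = 13, a_2 = floor((13 + 7)/13) = 1.
  m_3 = 13*1 - 7 = 6, d_3 = (179 - 6^2)/13 = 143/13 = 11, a_3 = floor((13 + 6)/11) = 1.
  m_4 = 11*1 - 6 = 5, d_4 = (179 - 5^2)/11 = 154/11 = 14, a_4 = floor((13 + 5)/14) = 1.
  m_5 = 14*1 - 5 = 9, d_5 = (179 - 9^2)/14 = 98/14 = 7, a_5 = floor((13 + 9)/7) = 3.
  m_6 = 7*3 - 9 = 12, d_6 = (179 - 12^2)/7 = 35/7 = 5, a_6 = floor((13 + 12)/5) = 5.
  m_7 = 5*5 - 12 = 13, d_7 = (179 - 13^2)/5 = 10/5 = 2, a_7 = floor((13 + 13)/2) = 13.
  m_8 = 2*13 - 13 = 13, d_8 = (179 - 13^2)/2 = 10/2 = 5, a_8 = floor((13 + 13)/5) = 5.
  m_9 = 5*5 - 13 = 12, d_9 = (179 - 12^2)/5 = 35/5 = 7, a_9 = floor((13 + 12)/7) = 3.
  m_10 = 7*3 - 12 = 9, d_10 = (179 - 9^2)/7 = 98/7 = 14, a_10 = floor((13 + 9)/14) = 1.
  m_11 = 14*1 - 9 = 5, d_11 = (179 - 5^2)/14 = 154/14 = 11, a_11 = floor((13 + 5)/11) = 1.
  m_12 = 11*1 - 5 = 6, d_12 = (179 - 6^2)/11 = 143/11 = 13, a_12 = floor((13 + 6)/13) = 1.
  m_13 = 13*1 - 6 = 7, d_13 = (179 - 7^2)/13 = 130/13 = 10, a_13 = floor((13 + 7)/10) = 2.
  m_14 = 10*2 - 7 = 13, d_14 = (179 - 13^2)/10 = 10/10 = 1, a_14 = floor((13 + 13)/1) = 26.
  m_15 = 1*26 - 13 = 13, d_15 = (179 - 13^2)/1 = 10/1 = 10: (m_15, d_15) = (m_1, d_1) = (13, 10), so from here the quotients repeat a_1, ..., a_14; the period length is 14.
So sqrt(179) = [13; (2, 1, 1, 1, 3, 5, 13, 5, 3, 1, 1, 1, 2, 26)] with period length k = 14.
k is even, so the fundamental solution of x^2 - 179y^2 = 1 is (p_{k-1}, q_{k-1}) = (p_13, q_13); compute convergents through index 13.
Convergents (p_i = a_i*p_{i-1} + p_{i-2}, q_i = a_i*q_{i-1} + q_{i-2} with p_{-2}=0, p_{-1}=1, q_{-2}=1, q_{-1}=0):
  i=0: a_0=13, p_0 = 13*1 + 0 = 13, q_0 = 13*0 + 1 = 1.
  i=1: a_1=2, p_1 = 2*13 + 1 = 27, q_1 = 2*1 + 0 = 2.
  i=2: a_2=1, p_2 = 1*27 + 13 = 40, q_2 = 1*2 + 1 = 3.
  i=3: a_3=1, p_3 = 1*40 + 27 = 67, q_3 = 1*3 + 2 = 5.
  i=4: a_4=1, p_4 = 1*67 + 40 = 107, q_4 = 1*5 + 3 = 8.
  i=5: a_5=3, p_5 = 3*107 + 67 = 388, q_5 = 3*8 + 5 = 29.
  i=6: a_6=5, p_6 = 5*388 + 107 = 2047, q_6 = 5*29 + 8 = 153.
  i=7: a_7=13, p_7 = 13*2047 + 388 = 26999, q_7 = 13*153 + 29 = 2018.
  i=8: a_8=5, p_8 = 5*26999 + 2047 = 137042, q_8 = 5*2018 + 153 = 10243.
  i=9: a_9=3, p_9 = 3*137042 + 26999 = 438125, q_9 = 3*10243 + 2018 = 32747.
  i=10: a_10=1, p_10 = 1*438125 + 137042 = 575167, q_10 = 1*32747 + 10243 = 42990.
  i=11: a_11=1, p_11 = 1*575167 + 438125 = 1013292, q_11 = 1*42990 + 32747 = 75737.
  i=12: a_12=1, p_12 = 1*1013292 + 575167 = 1588459, q_12 = 1*75737 + 42990 = 118727.
  i=13: a_13=2, p_13 = 2*1588459 + 1013292 = 4190210, q_13 = 2*118727 + 75737 = 313191.
Check: 4190210^2 - 179*313191^2 = 17557859844100 - 17557859844099 = 1, so (x, y) = (4190210, 313191) solves the equation, and by the theorem it is the least positive solution.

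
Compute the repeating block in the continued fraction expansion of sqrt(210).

Write x_i = (sqrt(210) + m_i)/d_i with (m_0, d_0) = (0, 1). a_0 = floor(sqrt(210)) = 14, since 14^2 = 196 <= 210 < 225 = 15^2.
Iterate m_{i+1} = d_i*a_i - m_i, d_{i+1} = (210 - m_{i+1}^2)/d_i, a_{i+1} = floor((a_0 + m_{i+1})/d_{i+1}):
  m_1 = 1*14 - 0 = 14, d_1 = (210 - 14^2)/1 = 14/1 = 14, a_1 = floor((14 + 14)/14) = 2.
  m_2 = 14*2 - 14 = 14, d_2 = (210 - 14^2)/14 = 14/14 = 1, a_2 = floor((14 + 14)/1) = 28.
  m_3 = 1*28 - 14 = 14, d_3 = (210 - 14^2)/1 = 14/1 = 14: (m_3, d_3) = (m_1, d_1) = (14, 14), so from here the quotients repeat a_1, a_2; the period length is 2.
Hence the expansion of sqrt(210) is a_0 = 14 followed by the repeating block 2, 28 (period 2).

[14; (2, 28)]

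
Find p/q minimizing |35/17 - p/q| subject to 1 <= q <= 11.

Expand x = 35/17 as a continued fraction with the Euclidean algorithm:
  35 = 2*17 + 1, so a_0 = 2.
  17 = 17*1 + 0, so a_1 = 17.
so x = [2; 17].
Convergents (p_i = a_i*p_{i-1} + p_{i-2}, q_i = a_i*q_{i-1} + q_{i-2} with p_{-2}=0, p_{-1}=1, q_{-2}=1, q_{-1}=0), until the denominator exceeds 11:
  i=0: a_0=2, p_0 = 2*1 + 0 = 2, q_0 = 2*0 + 1 = 1.
  i=1: a_1=17, p_1 = 17*2 + 1 = 35, q_1 = 17*1 + 0 = 17.
q_1 = 17 > 11, so the last convergent with denominator <= 11 is p_0/q_0 = 2/1.
The closest fraction with denominator <= 11 is either p_0/q_0 or the intermediate fraction (k*p_0 + p_{-1})/(k*q_0 + q_{-1}) with the largest k >= 1 whose denominator stays <= 11; these approach x as k grows, and every other convergent or intermediate fraction in range is farther away.
Largest k: floor((11 - q_{-1})/q_0) = floor((11 - 0)/1) = 11 (using the seeds p_{-1} = 1, q_{-1} = 0).
That gives (11*2 + 1)/(11*1 + 0) = 23/11.
Compare the errors: |x - 2/1| = |35*1 - 2*17|/(17*1) = 1/17, and |x - 23/11| = |35*11 - 23*17|/(17*11) = 6/187.
Cross-multiplying, 6*17 = 102 < 187 = 1*187, so 6/187 is smaller: the intermediate fraction 23/11 is closer to x than 2/1.

23/11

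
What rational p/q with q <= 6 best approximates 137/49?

Expand x = 137/49 as a continued fraction with the Euclidean algorithm:
  137 = 2*49 + 39, so a_0 = 2.
  49 = 1*39 + 10, so a_1 = 1.
  39 = 3*10 + 9, so a_2 = 3.
  10 = 1*9 + 1, so a_3 = 1.
  9 = 9*1 + 0, so a_4 = 9.
so x = [2; 1, 3, 1, 9].
Convergents (p_i = a_i*p_{i-1} + p_{i-2}, q_i = a_i*q_{i-1} + q_{i-2} with p_{-2}=0, p_{-1}=1, q_{-2}=1, q_{-1}=0), until the denominator exceeds 6:
  i=0: a_0=2, p_0 = 2*1 + 0 = 2, q_0 = 2*0 + 1 = 1.
  i=1: a_1=1, p_1 = 1*2 + 1 = 3, q_1 = 1*1 + 0 = 1.
  i=2: a_2=3, p_2 = 3*3 + 2 = 11, q_2 = 3*1 + 1 = 4.
  i=3: a_3=1, p_3 = 1*11 + 3 = 14, q_3 = 1*4 + 1 = 5.
  i=4: a_4=9, p_4 = 9*14 + 11 = 137, q_4 = 9*5 + 4 = 49.
q_4 = 49 > 6, so the last convergent with denominator <= 6 is p_3/q_3 = 14/5.
The closest fraction with denominator <= 6 is either p_3/q_3 or the intermediate fraction (k*p_3 + p_2)/(k*q_3 + q_2) with the largest k >= 1 whose denominator stays <= 6; these approach x as k grows, and every other convergent or intermediate fraction in range is farther away.
Largest k: floor((6 - q_2)/q_3) = floor((6 - 4)/5) = 0.
Since k = 0, no intermediate fraction beyond p_3/q_3 has denominator <= 6, so the convergent 14/5 is the closest (its error is |137*5 - 14*49|/(49*5) = 1/245).

14/5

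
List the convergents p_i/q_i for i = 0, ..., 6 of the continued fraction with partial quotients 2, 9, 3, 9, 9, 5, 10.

2/1, 19/9, 59/28, 550/261, 5009/2377, 25595/12146, 260959/123837

Using the convergent recurrence p_i = a_i*p_{i-1} + p_{i-2}, q_i = a_i*q_{i-1} + q_{i-2} with p_{-2}=0, p_{-1}=1, q_{-2}=1, q_{-1}=0:
  i=0: a_0=2, p_0 = 2*1 + 0 = 2, q_0 = 2*0 + 1 = 1.
  i=1: a_1=9, p_1 = 9*2 + 1 = 19, q_1 = 9*1 + 0 = 9.
  i=2: a_2=3, p_2 = 3*19 + 2 = 59, q_2 = 3*9 + 1 = 28.
  i=3: a_3=9, p_3 = 9*59 + 19 = 550, q_3 = 9*28 + 9 = 261.
  i=4: a_4=9, p_4 = 9*550 + 59 = 5009, q_4 = 9*261 + 28 = 2377.
  i=5: a_5=5, p_5 = 5*5009 + 550 = 25595, q_5 = 5*2377 + 261 = 12146.
  i=6: a_6=10, p_6 = 10*25595 + 5009 = 260959, q_6 = 10*12146 + 2377 = 123837.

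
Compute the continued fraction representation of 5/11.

Run the Euclidean algorithm on 5 and 11; the successive quotients are the partial quotients a_0, a_1, ... (each step inverts the fractional part left over by the previous one):
  5 = 0*11 + 5, so a_0 = 0.
  11 = 2*5 + 1, so a_1 = 2.
  5 = 5*1 + 0, so a_2 = 5.
The remainder reaches 0 after 3 divisions, so the expansion has 3 partial quotients, read off in order.

[0; 2, 5]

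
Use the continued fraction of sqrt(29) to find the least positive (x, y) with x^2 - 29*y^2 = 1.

(x, y) = (9801, 1820)

First expand sqrt(29) as a continued fraction. With x_i = (sqrt(29) + m_i)/d_i and (m_0, d_0) = (0, 1): a_0 = floor(sqrt(29)) = 5, since 5^2 = 25 <= 29 < 36 = 6^2.
Iterate m_{i+1} = d_i*a_i - m_i, d_{i+1} = (29 - m_{i+1}^2)/d_i, a_{i+1} = floor((a_0 + m_{i+1})/d_{i+1}):
  m_1 = 1*5 - 0 = 5, d_1 = (29 - 5^2)/1 = 4/1 = 4, a_1 = floor((5 + 5)/4) = 2.
  m_2 = 4*2 - 5 = 3, d_2 = (29 - 3^2)/4 = 20/4 = 5, a_2 = floor((5 + 3)/5) = 1.
  m_3 = 5*1 - 3 = 2, d_3 = (29 - 2^2)/5 = 25/5 = 5, a_3 = floor((5 + 2)/5) = 1.
  m_4 = 5*1 - 2 = 3, d_4 = (29 - 3^2)/5 = 20/5 = 4, a_4 = floor((5 + 3)/4) = 2.
  m_5 = 4*2 - 3 = 5, d_5 = (29 - 5^2)/4 = 4/4 = 1, a_5 = floor((5 + 5)/1) = 10.
  m_6 = 1*10 - 5 = 5, d_6 = (29 - 5^2)/1 = 4/1 = 4: (m_6, d_6) = (m_1, d_1) = (5, 4), so from here the quotients repeat a_1, ..., a_5; the period length is 5.
So sqrt(29) = [5; (2, 1, 1, 2, 10)] with period length k = 5.
k is odd, so (p_{k-1}, q_{k-1}) only solves x^2 - 29y^2 = -1 and the fundamental solution of x^2 - 29y^2 = 1 is (p_{2k-1}, q_{2k-1}) = (p_9, q_9); compute convergents through index 9, running through the period twice.
Convergents (p_i = a_i*p_{i-1} + p_{i-2}, q_i = a_i*q_{i-1} + q_{i-2} with p_{-2}=0, p_{-1}=1, q_{-2}=1, q_{-1}=0):
  i=0: a_0=5, p_0 = 5*1 + 0 = 5, q_0 = 5*0 + 1 = 1.
  i=1: a_1=2, p_1 = 2*5 + 1 = 11, q_1 = 2*1 + 0 = 2.
  i=2: a_2=1, p_2 = 1*11 + 5 = 16, q_2 = 1*2 + 1 = 3.
  i=3: a_3=1, p_3 = 1*16 + 11 = 27, q_3 = 1*3 + 2 = 5.
  i=4: a_4=2, p_4 = 2*27 + 16 = 70, q_4 = 2*5 + 3 = 13.
  i=5: a_5=10, p_5 = 10*70 + 27 = 727, q_5 = 10*13 + 5 = 135.
  i=6: a_6=2, p_6 = 2*727 + 70 = 1524, q_6 = 2*135 + 13 = 283.
  i=7: a_7=1, p_7 = 1*1524 + 727 = 2251, q_7 = 1*283 + 135 = 418.
  i=8: a_8=1, p_8 = 1*2251 + 1524 = 3775, q_8 = 1*418 + 283 = 701.
  i=9: a_9=2, p_9 = 2*3775 + 2251 = 9801, q_9 = 2*701 + 418 = 1820.
Indeed p_4^2 - 29*q_4^2 = 4900 - 4901 = -1, not +1.
Check: 9801^2 - 29*1820^2 = 96059601 - 96059600 = 1, so (x, y) = (9801, 1820) solves the equation, and by the theorem it is the least positive solution.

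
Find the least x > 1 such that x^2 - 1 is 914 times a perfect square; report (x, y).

First expand sqrt(914) as a continued fraction. With x_i = (sqrt(914) + m_i)/d_i and (m_0, d_0) = (0, 1): a_0 = floor(sqrt(914)) = 30, since 30^2 = 900 <= 914 < 961 = 31^2.
Iterate m_{i+1} = d_i*a_i - m_i, d_{i+1} = (914 - m_{i+1}^2)/d_i, a_{i+1} = floor((a_0 + m_{i+1})/d_{i+1}):
  m_1 = 1*30 - 0 = 30, d_1 = (914 - 30^2)/1 = 14/1 = 14, a_1 = floor((30 + 30)/14) = 4.
  m_2 = 14*4 - 30 = 26, d_2 = (914 - 26^2)/14 = 238/14 = 17, a_2 = floor((30 + 26)/17) = 3.
  m_3 = 17*3 - 26 = 25, d_3 = (914 - 25^2)/17 = 289/17 = 17, a_3 = floor((30 + 25)/17) = 3.
  m_4 = 17*3 - 25 = 26, d_4 = (914 - 26^2)/17 = 238/17 = 14, a_4 = floor((30 + 26)/14) = 4.
  m_5 = 14*4 - 26 = 30, d_5 = (914 - 30^2)/14 = 14/14 = 1, a_5 = floor((30 + 30)/1) = 60.
  m_6 = 1*60 - 30 = 30, d_6 = (914 - 30^2)/1 = 14/1 = 14: (m_6, d_6) = (m_1, d_1) = (30, 14), so from here the quotients repeat a_1, ..., a_5; the period length is 5.
So sqrt(914) = [30; (4, 3, 3, 4, 60)] with period length k = 5.
k is odd, so (p_{k-1}, q_{k-1}) only solves x^2 - 914y^2 = -1 and the fundamental solution of x^2 - 914y^2 = 1 is (p_{2k-1}, q_{2k-1}) = (p_9, q_9); compute convergents through index 9, running through the period twice.
Convergents (p_i = a_i*p_{i-1} + p_{i-2}, q_i = a_i*q_{i-1} + q_{i-2} with p_{-2}=0, p_{-1}=1, q_{-2}=1, q_{-1}=0):
  i=0: a_0=30, p_0 = 30*1 + 0 = 30, q_0 = 30*0 + 1 = 1.
  i=1: a_1=4, p_1 = 4*30 + 1 = 121, q_1 = 4*1 + 0 = 4.
  i=2: a_2=3, p_2 = 3*121 + 30 = 393, q_2 = 3*4 + 1 = 13.
  i=3: a_3=3, p_3 = 3*393 + 121 = 1300, q_3 = 3*13 + 4 = 43.
  i=4: a_4=4, p_4 = 4*1300 + 393 = 5593, q_4 = 4*43 + 13 = 185.
  i=5: a_5=60, p_5 = 60*5593 + 1300 = 336880, q_5 = 60*185 + 43 = 11143.
  i=6: a_6=4, p_6 = 4*336880 + 5593 = 1353113, q_6 = 4*11143 + 185 = 44757.
  i=7: a_7=3, p_7 = 3*1353113 + 336880 = 4396219, q_7 = 3*44757 + 11143 = 145414.
  i=8: a_8=3, p_8 = 3*4396219 + 1353113 = 14541770, q_8 = 3*145414 + 44757 = 480999.
  i=9: a_9=4, p_9 = 4*14541770 + 4396219 = 62563299, q_9 = 4*480999 + 145414 = 2069410.
Indeed p_4^2 - 914*q_4^2 = 31281649 - 31281650 = -1, not +1.
Check: 62563299^2 - 914*2069410^2 = 3914166381763401 - 3914166381763400 = 1, so (x, y) = (62563299, 2069410) solves the equation, and by the theorem it is the least positive solution.

(x, y) = (62563299, 2069410)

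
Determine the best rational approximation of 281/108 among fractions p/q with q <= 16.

13/5

Expand x = 281/108 as a continued fraction with the Euclidean algorithm:
  281 = 2*108 + 65, so a_0 = 2.
  108 = 1*65 + 43, so a_1 = 1.
  65 = 1*43 + 22, so a_2 = 1.
  43 = 1*22 + 21, so a_3 = 1.
  22 = 1*21 + 1, so a_4 = 1.
  21 = 21*1 + 0, so a_5 = 21.
so x = [2; 1, 1, 1, 1, 21].
Convergents (p_i = a_i*p_{i-1} + p_{i-2}, q_i = a_i*q_{i-1} + q_{i-2} with p_{-2}=0, p_{-1}=1, q_{-2}=1, q_{-1}=0), until the denominator exceeds 16:
  i=0: a_0=2, p_0 = 2*1 + 0 = 2, q_0 = 2*0 + 1 = 1.
  i=1: a_1=1, p_1 = 1*2 + 1 = 3, q_1 = 1*1 + 0 = 1.
  i=2: a_2=1, p_2 = 1*3 + 2 = 5, q_2 = 1*1 + 1 = 2.
  i=3: a_3=1, p_3 = 1*5 + 3 = 8, q_3 = 1*2 + 1 = 3.
  i=4: a_4=1, p_4 = 1*8 + 5 = 13, q_4 = 1*3 + 2 = 5.
  i=5: a_5=21, p_5 = 21*13 + 8 = 281, q_5 = 21*5 + 3 = 108.
q_5 = 108 > 16, so the last convergent with denominator <= 16 is p_4/q_4 = 13/5.
The closest fraction with denominator <= 16 is either p_4/q_4 or the intermediate fraction (k*p_4 + p_3)/(k*q_4 + q_3) with the largest k >= 1 whose denominator stays <= 16; these approach x as k grows, and every other convergent or intermediate fraction in range is farther away.
Largest k: floor((16 - q_3)/q_4) = floor((16 - 3)/5) = 2.
That gives (2*13 + 8)/(2*5 + 3) = 34/13.
Compare the errors: |x - 13/5| = |281*5 - 13*108|/(108*5) = 1/540, and |x - 34/13| = |281*13 - 34*108|/(108*13) = 19/1404.
Cross-multiplying, 1*1404 = 1404 < 10260 = 19*540, so 1/540 is smaller: the convergent 13/5 is closer to x than 34/13.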